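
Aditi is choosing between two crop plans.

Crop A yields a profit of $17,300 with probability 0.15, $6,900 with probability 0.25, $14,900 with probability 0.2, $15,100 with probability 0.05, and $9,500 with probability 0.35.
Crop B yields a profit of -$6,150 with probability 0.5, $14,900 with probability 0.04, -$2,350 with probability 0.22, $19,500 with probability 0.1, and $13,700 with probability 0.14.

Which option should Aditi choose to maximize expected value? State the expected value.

Crop A ($11,380)

Crop A = 0.15 × 17300 + 0.25 × 6900 + 0.2 × 14900 + 0.05 × 15100 + 0.35 × 9500 = 2595 + 1725 + 2980 + 755 + 3325 = 11380
Crop B = 0.5 × (-6150) + 0.04 × 14900 + 0.22 × (-2350) + 0.1 × 19500 + 0.14 × 13700 = -3075 + 596 − 517 + 1950 + 1918 = 872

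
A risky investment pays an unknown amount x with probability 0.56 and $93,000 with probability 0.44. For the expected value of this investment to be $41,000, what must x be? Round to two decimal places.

0.56·x + 0.44·93000 = 41000
0.56·x = 41000 − 40920 = 80
x = 80 / 0.56 = 142.8571

x = $142.86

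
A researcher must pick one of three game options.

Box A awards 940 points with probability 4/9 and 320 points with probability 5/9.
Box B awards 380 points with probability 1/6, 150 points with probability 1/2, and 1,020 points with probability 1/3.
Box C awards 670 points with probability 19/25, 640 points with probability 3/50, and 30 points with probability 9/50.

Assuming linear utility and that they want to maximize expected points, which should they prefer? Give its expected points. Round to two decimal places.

Box A = 4/9 × 940 + 5/9 × 320 = 417.7778 + 177.7778 = 595.5556
Box B = 1/6 × 380 + 1/2 × 150 + 1/3 × 1020 = 63.3333 + 75 + 340 = 478.3333
Box C = 19/25 × 670 + 3/50 × 640 + 9/50 × 30 = 509.2 + 38.4 + 5.4 = 553

Box A (595.56 points)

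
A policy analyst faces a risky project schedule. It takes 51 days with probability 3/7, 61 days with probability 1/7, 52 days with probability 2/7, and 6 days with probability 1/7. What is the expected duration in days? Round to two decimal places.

EV = 3/7 × 51 + 1/7 × 61 + 2/7 × 52 + 1/7 × 6 = 21.8571 + 8.7143 + 14.8571 + 0.8571 = 46.2857

46.29 days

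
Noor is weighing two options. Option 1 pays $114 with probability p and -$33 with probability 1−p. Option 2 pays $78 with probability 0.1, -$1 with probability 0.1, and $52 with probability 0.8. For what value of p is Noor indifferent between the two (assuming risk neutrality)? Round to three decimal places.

EV(Option 2) = 0.1 × 78 + 0.1 × (-1) + 0.8 × 52 = 7.8 − 0.1 + 41.6 = 49.3
p·114 + (1−p)·(-33) = 49.3
147p − 33 = 49.3
p = (49.3 + 33) / 147

p = 0.560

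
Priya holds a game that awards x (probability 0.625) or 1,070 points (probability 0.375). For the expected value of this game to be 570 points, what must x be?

x = 270 points

0.625·x + 0.375·1070 = 570
0.625·x = 570 − 401.25 = 168.75
x = 168.75 / 0.625 = 270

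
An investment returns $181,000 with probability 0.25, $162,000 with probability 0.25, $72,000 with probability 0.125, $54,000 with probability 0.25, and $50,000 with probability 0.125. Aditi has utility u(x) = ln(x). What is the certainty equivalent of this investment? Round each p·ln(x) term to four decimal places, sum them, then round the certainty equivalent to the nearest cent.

$98,735.52

E[u] = 0.25·ln(181000) + 0.25·ln(162000) + 0.125·ln(72000) + 0.25·ln(54000) + 0.125·ln(50000) = 3.0266 + 2.9988 + 1.3981 + 2.7242 + 1.3525 = 11.5002
CE = e^11.5002 ≈ 98735.52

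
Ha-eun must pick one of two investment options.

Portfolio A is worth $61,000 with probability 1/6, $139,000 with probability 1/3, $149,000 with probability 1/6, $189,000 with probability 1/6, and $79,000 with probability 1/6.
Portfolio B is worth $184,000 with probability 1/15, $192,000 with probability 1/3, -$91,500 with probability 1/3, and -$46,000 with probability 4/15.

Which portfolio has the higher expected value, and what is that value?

Portfolio A ($126,000)

Portfolio A = 1/6 × 61000 + 1/3 × 139000 + 1/6 × 149000 + 1/6 × 189000 + 1/6 × 79000 = 10166.6667 + 46333.3333 + 24833.3333 + 31500 + 13166.6667 = 126000
Portfolio B = 1/15 × 184000 + 1/3 × 192000 + 1/3 × (-91500) + 4/15 × (-46000) = 12266.6667 + 64000 − 30500 − 12266.6667 = 33500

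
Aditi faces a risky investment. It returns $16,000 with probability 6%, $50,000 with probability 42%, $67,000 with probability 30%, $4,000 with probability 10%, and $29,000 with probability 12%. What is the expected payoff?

$45,940

EV = 0.06 × 16000 + 0.42 × 50000 + 0.3 × 67000 + 0.1 × 4000 + 0.12 × 29000 = 960 + 21000 + 20100 + 400 + 3480 = 45940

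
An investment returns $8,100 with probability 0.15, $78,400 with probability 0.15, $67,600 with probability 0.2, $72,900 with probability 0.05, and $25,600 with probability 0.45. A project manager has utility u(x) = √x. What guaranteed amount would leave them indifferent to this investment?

E[u] = 0.15·√8100 + 0.15·√78400 + 0.2·√67600 + 0.05·√72900 + 0.45·√25600 = 0.15·90 + 0.15·280 + 0.2·260 + 0.05·270 + 0.45·160 = 193
CE = (193)² = 37249

$37,249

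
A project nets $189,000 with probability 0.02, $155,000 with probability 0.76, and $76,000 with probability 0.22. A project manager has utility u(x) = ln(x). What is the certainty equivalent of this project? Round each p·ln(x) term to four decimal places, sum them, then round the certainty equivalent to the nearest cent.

E[u] = 0.02·ln(189000) + 0.76·ln(155000) + 0.22·ln(76000) = 0.2430 + 9.0829 + 2.4725 = 11.7984
CE = e^11.7984 ≈ 133039.32

$133,039.32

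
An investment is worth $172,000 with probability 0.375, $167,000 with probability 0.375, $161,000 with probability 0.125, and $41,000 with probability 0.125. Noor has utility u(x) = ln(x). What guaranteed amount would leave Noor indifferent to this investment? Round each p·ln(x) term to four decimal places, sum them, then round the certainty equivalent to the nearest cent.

$141,026.06

E[u] = 0.375·ln(172000) + 0.375·ln(167000) + 0.125·ln(161000) + 0.125·ln(41000) = 4.5207 + 4.5097 + 1.4986 + 1.3277 = 11.8567
CE = e^11.8567 ≈ 141026.06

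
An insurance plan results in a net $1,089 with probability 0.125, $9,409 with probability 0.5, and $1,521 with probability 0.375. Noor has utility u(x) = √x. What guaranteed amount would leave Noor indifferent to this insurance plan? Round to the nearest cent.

$4,522.56

E[u] = 0.125·√1089 + 0.5·√9409 + 0.375·√1521 = 0.125·33 + 0.5·97 + 0.375·39 = 67.25
CE = (67.25)² = 4522.5625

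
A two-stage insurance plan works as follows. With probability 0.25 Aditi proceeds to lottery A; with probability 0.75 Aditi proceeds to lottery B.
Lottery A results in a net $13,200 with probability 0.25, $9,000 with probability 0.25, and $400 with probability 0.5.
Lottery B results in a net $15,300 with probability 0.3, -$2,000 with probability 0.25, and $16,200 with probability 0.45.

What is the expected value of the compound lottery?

$9,972.50

EV(A) = 0.25 × 13200 + 0.25 × 9000 + 0.5 × 400 = 3300 + 2250 + 200 = 5750
EV(B) = 0.3 × 15300 + 0.25 × (-2000) + 0.45 × 16200 = 4590 − 500 + 7290 = 11380
Overall = 0.25 × 5750 + 0.75 × 11380 = 1437.5 + 8535 = 9972.5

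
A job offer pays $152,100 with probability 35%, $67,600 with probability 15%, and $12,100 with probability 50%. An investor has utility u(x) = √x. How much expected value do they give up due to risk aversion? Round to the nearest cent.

$16,294.75

E[u] = 0.35·√152100 + 0.15·√67600 + 0.5·√12100 = 0.35·390 + 0.15·260 + 0.5·110 = 230.5
CE = (230.5)² = 53130.25
Risk premium = EV − CE = 69425 − 53130.25 = 16294.75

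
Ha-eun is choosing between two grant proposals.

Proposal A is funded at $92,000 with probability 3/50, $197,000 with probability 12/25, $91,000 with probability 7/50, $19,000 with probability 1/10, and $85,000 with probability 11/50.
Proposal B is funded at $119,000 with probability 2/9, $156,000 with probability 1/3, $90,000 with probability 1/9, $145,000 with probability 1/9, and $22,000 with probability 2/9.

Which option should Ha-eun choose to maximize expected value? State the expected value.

Proposal A = 3/50 × 92000 + 12/25 × 197000 + 7/50 × 91000 + 1/10 × 19000 + 11/50 × 85000 = 5520 + 94560 + 12740 + 1900 + 18700 = 133420
Proposal B = 2/9 × 119000 + 1/3 × 156000 + 1/9 × 90000 + 1/9 × 145000 + 2/9 × 22000 = 26444.4444 + 52000 + 10000 + 16111.1111 + 4888.8889 = 109444.4444

Proposal A ($133,420)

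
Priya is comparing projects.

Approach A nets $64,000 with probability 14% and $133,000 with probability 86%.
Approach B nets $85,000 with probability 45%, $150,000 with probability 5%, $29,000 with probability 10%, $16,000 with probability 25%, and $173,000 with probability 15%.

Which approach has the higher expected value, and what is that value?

Approach A = 0.14 × 64000 + 0.86 × 133000 = 8960 + 114380 = 123340
Approach B = 0.45 × 85000 + 0.05 × 150000 + 0.1 × 29000 + 0.25 × 16000 + 0.15 × 173000 = 38250 + 7500 + 2900 + 4000 + 25950 = 78600

Approach A ($123,340)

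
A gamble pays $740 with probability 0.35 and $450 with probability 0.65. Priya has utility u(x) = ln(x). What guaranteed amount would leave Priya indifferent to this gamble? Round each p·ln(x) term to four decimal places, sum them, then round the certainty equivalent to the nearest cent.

$535.55

E[u] = 0.35·ln(740) + 0.65·ln(450) = 2.3123 + 3.9710 = 6.2833
CE = e^6.2833 ≈ 535.55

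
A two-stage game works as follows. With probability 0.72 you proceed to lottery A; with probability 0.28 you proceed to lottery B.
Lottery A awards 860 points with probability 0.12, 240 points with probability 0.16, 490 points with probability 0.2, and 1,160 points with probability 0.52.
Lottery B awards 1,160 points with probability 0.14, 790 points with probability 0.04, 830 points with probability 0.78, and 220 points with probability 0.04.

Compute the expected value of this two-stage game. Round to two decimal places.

844.87 points

EV(A) = 0.12 × 860 + 0.16 × 240 + 0.2 × 490 + 0.52 × 1160 = 103.2 + 38.4 + 98 + 603.2 = 842.8
EV(B) = 0.14 × 1160 + 0.04 × 790 + 0.78 × 830 + 0.04 × 220 = 162.4 + 31.6 + 647.4 + 8.8 = 850.2
Overall = 0.72 × 842.8 + 0.28 × 850.2 = 606.816 + 238.056 = 844.872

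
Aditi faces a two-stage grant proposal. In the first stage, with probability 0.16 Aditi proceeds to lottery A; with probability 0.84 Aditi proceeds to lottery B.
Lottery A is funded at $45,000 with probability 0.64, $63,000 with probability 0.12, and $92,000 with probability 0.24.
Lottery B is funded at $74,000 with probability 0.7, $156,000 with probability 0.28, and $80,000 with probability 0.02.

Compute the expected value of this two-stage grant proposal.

$90,897.60

EV(A) = 0.64 × 45000 + 0.12 × 63000 + 0.24 × 92000 = 28800 + 7560 + 22080 = 58440
EV(B) = 0.7 × 74000 + 0.28 × 156000 + 0.02 × 80000 = 51800 + 43680 + 1600 = 97080
Overall = 0.16 × 58440 + 0.84 × 97080 = 9350.4 + 81547.2 = 90897.6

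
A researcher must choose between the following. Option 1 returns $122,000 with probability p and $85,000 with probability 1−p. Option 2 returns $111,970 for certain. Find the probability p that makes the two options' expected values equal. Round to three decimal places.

p = 0.729

p·122000 + (1−p)·85000 = 111970
37000p + 85000 = 111970
p = (111970 − 85000) / 37000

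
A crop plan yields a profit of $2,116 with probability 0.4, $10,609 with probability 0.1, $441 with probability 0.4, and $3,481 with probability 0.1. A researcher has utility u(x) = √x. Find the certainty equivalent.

$1,849

E[u] = 0.4·√2116 + 0.1·√10609 + 0.4·√441 + 0.1·√3481 = 0.4·46 + 0.1·103 + 0.4·21 + 0.1·59 = 43
CE = (43)² = 1849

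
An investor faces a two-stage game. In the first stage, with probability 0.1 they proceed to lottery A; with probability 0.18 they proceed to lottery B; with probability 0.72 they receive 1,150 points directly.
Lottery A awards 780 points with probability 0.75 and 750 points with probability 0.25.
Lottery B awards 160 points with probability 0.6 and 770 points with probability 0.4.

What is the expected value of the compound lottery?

977.97 points

EV(A) = 0.75 × 780 + 0.25 × 750 = 585 + 187.5 = 772.5
EV(B) = 0.6 × 160 + 0.4 × 770 = 96 + 308 = 404
Branch C: 1150 (certain)
Overall = 0.1 × 772.5 + 0.18 × 404 + 0.72 × 1150 = 77.25 + 72.72 + 828 = 977.97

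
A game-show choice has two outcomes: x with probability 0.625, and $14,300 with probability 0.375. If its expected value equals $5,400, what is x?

0.625·x + 0.375·14300 = 5400
0.625·x = 5400 − 5362.5 = 37.5
x = 37.5 / 0.625 = 60

x = $60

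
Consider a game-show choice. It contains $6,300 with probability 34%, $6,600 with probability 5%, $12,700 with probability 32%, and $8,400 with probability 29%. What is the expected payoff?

EV = 0.34 × 6300 + 0.05 × 6600 + 0.32 × 12700 + 0.29 × 8400 = 2142 + 330 + 4064 + 2436 = 8972

$8,972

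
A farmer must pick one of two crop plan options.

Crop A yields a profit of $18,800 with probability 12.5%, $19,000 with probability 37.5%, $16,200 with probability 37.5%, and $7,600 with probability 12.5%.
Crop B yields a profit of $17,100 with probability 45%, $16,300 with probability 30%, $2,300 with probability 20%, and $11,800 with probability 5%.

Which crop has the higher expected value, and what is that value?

Crop A = 0.125 × 18800 + 0.375 × 19000 + 0.375 × 16200 + 0.125 × 7600 = 2350 + 7125 + 6075 + 950 = 16500
Crop B = 0.45 × 17100 + 0.3 × 16300 + 0.2 × 2300 + 0.05 × 11800 = 7695 + 4890 + 460 + 590 = 13635

Crop A ($16,500)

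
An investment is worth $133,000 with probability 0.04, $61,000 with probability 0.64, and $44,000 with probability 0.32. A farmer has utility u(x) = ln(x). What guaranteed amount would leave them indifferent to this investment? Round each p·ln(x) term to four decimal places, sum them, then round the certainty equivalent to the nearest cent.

E[u] = 0.04·ln(133000) + 0.64·ln(61000) + 0.32·ln(44000) = 0.4719 + 7.0519 + 3.4214 = 10.9452
CE = e^10.9452 ≈ 56681.32

$56,681.32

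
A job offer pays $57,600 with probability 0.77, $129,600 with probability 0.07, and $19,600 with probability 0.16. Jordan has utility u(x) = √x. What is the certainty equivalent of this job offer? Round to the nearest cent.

$54,009.76

E[u] = 0.77·√57600 + 0.07·√129600 + 0.16·√19600 = 0.77·240 + 0.07·360 + 0.16·140 = 232.4
CE = (232.4)² = 54009.76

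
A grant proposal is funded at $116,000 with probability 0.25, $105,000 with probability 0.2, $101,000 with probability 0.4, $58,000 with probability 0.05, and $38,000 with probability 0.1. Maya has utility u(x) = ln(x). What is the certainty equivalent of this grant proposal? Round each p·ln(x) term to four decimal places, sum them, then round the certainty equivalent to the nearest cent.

E[u] = 0.25·ln(116000) + 0.2·ln(105000) + 0.4·ln(101000) + 0.05·ln(58000) + 0.1·ln(38000) = 2.9153 + 2.3123 + 4.6092 + 0.5484 + 1.0545 = 11.4397
CE = e^11.4397 ≈ 92939.13

$92,939.13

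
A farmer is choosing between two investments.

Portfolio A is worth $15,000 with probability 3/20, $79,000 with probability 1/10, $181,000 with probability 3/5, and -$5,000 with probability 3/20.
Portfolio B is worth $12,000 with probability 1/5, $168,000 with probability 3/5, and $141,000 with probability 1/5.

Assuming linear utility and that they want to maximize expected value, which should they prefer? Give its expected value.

Portfolio A = 3/20 × 15000 + 1/10 × 79000 + 3/5 × 181000 + 3/20 × (-5000) = 2250 + 7900 + 108600 − 750 = 118000
Portfolio B = 1/5 × 12000 + 3/5 × 168000 + 1/5 × 141000 = 2400 + 100800 + 28200 = 131400

Portfolio B ($131,400)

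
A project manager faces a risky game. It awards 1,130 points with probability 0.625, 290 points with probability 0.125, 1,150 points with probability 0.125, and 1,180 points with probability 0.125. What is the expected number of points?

EV = 0.625 × 1130 + 0.125 × 290 + 0.125 × 1150 + 0.125 × 1180 = 706.25 + 36.25 + 143.75 + 147.5 = 1033.75

1033.75 points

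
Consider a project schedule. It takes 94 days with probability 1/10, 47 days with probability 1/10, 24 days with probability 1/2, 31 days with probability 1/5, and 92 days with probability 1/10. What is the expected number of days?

41.5 days

EV = 1/10 × 94 + 1/10 × 47 + 1/2 × 24 + 1/5 × 31 + 1/10 × 92 = 9.4 + 4.7 + 12 + 6.2 + 9.2 = 41.5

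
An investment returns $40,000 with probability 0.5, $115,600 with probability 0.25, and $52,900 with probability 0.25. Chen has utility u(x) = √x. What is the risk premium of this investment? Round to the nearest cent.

E[u] = 0.5·√40000 + 0.25·√115600 + 0.25·√52900 = 0.5·200 + 0.25·340 + 0.25·230 = 242.5
CE = (242.5)² = 58806.25
Risk premium = EV − CE = 62125 − 58806.25 = 3318.75

$3,318.75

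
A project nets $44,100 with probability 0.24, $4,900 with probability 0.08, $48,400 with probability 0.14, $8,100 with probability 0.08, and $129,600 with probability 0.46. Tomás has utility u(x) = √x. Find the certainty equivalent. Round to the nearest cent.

$67,392.16

E[u] = 0.24·√44100 + 0.08·√4900 + 0.14·√48400 + 0.08·√8100 + 0.46·√129600 = 0.24·210 + 0.08·70 + 0.14·220 + 0.08·90 + 0.46·360 = 259.6
CE = (259.6)² = 67392.16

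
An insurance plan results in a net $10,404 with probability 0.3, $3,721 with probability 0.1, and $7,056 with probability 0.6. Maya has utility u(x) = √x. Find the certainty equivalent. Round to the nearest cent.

E[u] = 0.3·√10404 + 0.1·√3721 + 0.6·√7056 = 0.3·102 + 0.1·61 + 0.6·84 = 87.1
CE = (87.1)² = 7586.41

$7,586.41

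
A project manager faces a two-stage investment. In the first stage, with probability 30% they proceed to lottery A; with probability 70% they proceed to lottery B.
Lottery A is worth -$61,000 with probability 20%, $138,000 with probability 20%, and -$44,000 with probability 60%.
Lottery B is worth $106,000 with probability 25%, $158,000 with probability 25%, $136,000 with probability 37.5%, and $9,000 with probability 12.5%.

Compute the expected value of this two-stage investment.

$79,387.50

EV(A) = 0.2 × (-61000) + 0.2 × 138000 + 0.6 × (-44000) = -12200 + 27600 − 26400 = -11000
EV(B) = 0.25 × 106000 + 0.25 × 158000 + 0.375 × 136000 + 0.125 × 9000 = 26500 + 39500 + 51000 + 1125 = 118125
Overall = 0.3 × (-11000) + 0.7 × 118125 = -3300 + 82687.5 = 79387.5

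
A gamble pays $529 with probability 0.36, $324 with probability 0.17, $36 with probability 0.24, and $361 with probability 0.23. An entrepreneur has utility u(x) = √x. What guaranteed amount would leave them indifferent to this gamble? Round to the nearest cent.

E[u] = 0.36·√529 + 0.17·√324 + 0.24·√36 + 0.23·√361 = 0.36·23 + 0.17·18 + 0.24·6 + 0.23·19 = 17.15
CE = (17.15)² = 294.1225

$294.12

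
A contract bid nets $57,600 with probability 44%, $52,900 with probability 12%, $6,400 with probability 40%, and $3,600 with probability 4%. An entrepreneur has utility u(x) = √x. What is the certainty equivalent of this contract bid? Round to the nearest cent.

$28,089.76

E[u] = 0.44·√57600 + 0.12·√52900 + 0.4·√6400 + 0.04·√3600 = 0.44·240 + 0.12·230 + 0.4·80 + 0.04·60 = 167.6
CE = (167.6)² = 28089.76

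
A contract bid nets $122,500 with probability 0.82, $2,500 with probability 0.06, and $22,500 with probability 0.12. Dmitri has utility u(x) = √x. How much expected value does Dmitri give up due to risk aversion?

E[u] = 0.82·√122500 + 0.06·√2500 + 0.12·√22500 = 0.82·350 + 0.06·50 + 0.12·150 = 308
CE = (308)² = 94864
Risk premium = EV − CE = 103300 − 94864 = 8436

$8,436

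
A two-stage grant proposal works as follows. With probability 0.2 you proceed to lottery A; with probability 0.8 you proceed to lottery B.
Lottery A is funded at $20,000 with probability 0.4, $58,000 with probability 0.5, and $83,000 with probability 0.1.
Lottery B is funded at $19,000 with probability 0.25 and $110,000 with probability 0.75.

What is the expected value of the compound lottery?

EV(A) = 0.4 × 20000 + 0.5 × 58000 + 0.1 × 83000 = 8000 + 29000 + 8300 = 45300
EV(B) = 0.25 × 19000 + 0.75 × 110000 = 4750 + 82500 = 87250
Overall = 0.2 × 45300 + 0.8 × 87250 = 9060 + 69800 = 78860

$78,860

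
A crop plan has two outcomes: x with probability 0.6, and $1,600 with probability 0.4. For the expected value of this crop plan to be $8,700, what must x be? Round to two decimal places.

x = $13,433.33

0.6·x + 0.4·1600 = 8700
0.6·x = 8700 − 640 = 8060
x = 8060 / 0.6 = 13433.3333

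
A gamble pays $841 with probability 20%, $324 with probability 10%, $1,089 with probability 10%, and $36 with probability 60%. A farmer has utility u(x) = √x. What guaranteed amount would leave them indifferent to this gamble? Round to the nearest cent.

$210.25

E[u] = 0.2·√841 + 0.1·√324 + 0.1·√1089 + 0.6·√36 = 0.2·29 + 0.1·18 + 0.1·33 + 0.6·6 = 14.5
CE = (14.5)² = 210.25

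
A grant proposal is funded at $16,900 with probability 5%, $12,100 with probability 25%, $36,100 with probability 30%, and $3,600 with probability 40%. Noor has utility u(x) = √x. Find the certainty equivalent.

E[u] = 0.05·√16900 + 0.25·√12100 + 0.3·√36100 + 0.4·√3600 = 0.05·130 + 0.25·110 + 0.3·190 + 0.4·60 = 115
CE = (115)² = 13225

$13,225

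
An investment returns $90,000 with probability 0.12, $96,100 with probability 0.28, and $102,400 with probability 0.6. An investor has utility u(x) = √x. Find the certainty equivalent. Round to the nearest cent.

$99,099.04

E[u] = 0.12·√90000 + 0.28·√96100 + 0.6·√102400 = 0.12·300 + 0.28·310 + 0.6·320 = 314.8
CE = (314.8)² = 99099.04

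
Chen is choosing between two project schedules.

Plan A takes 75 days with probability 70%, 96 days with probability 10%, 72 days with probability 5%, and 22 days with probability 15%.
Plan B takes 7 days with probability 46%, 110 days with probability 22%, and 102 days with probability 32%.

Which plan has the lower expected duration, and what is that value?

Plan A = 0.7 × 75 + 0.1 × 96 + 0.05 × 72 + 0.15 × 22 = 52.5 + 9.6 + 3.6 + 3.3 = 69
Plan B = 0.46 × 7 + 0.22 × 110 + 0.32 × 102 = 3.22 + 24.2 + 32.64 = 60.06

Plan B (60.06 days)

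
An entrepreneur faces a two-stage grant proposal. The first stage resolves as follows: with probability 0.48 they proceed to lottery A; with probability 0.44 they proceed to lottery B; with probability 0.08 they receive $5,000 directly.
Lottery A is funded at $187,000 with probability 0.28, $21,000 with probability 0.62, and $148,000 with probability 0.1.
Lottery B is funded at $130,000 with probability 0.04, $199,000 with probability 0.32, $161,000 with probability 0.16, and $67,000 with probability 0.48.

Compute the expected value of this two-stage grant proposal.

EV(A) = 0.28 × 187000 + 0.62 × 21000 + 0.1 × 148000 = 52360 + 13020 + 14800 = 80180
EV(B) = 0.04 × 130000 + 0.32 × 199000 + 0.16 × 161000 + 0.48 × 67000 = 5200 + 63680 + 25760 + 32160 = 126800
Branch C: 5000 (certain)
Overall = 0.48 × 80180 + 0.44 × 126800 + 0.08 × 5000 = 38486.4 + 55792 + 400 = 94678.4

$94,678.40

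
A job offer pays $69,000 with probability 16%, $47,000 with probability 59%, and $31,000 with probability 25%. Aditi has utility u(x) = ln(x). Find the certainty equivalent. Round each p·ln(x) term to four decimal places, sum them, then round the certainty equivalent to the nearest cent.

$45,039.72

E[u] = 0.16·ln(69000) + 0.59·ln(47000) + 0.25·ln(31000) = 1.7827 + 6.3472 + 2.5854 = 10.7153
CE = e^10.7153 ≈ 45039.72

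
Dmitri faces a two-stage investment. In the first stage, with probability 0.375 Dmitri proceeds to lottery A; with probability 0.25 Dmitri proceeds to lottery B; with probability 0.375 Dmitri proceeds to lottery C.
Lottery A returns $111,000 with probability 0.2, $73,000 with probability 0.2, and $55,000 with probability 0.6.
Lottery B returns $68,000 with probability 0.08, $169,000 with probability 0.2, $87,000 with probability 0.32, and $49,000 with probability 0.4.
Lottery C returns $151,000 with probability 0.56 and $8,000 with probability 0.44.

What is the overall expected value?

$80,875

EV(A) = 0.2 × 111000 + 0.2 × 73000 + 0.6 × 55000 = 22200 + 14600 + 33000 = 69800
EV(B) = 0.08 × 68000 + 0.2 × 169000 + 0.32 × 87000 + 0.4 × 49000 = 5440 + 33800 + 27840 + 19600 = 86680
EV(C) = 0.56 × 151000 + 0.44 × 8000 = 84560 + 3520 = 88080
Overall = 0.375 × 69800 + 0.25 × 86680 + 0.375 × 88080 = 26175 + 21670 + 33030 = 80875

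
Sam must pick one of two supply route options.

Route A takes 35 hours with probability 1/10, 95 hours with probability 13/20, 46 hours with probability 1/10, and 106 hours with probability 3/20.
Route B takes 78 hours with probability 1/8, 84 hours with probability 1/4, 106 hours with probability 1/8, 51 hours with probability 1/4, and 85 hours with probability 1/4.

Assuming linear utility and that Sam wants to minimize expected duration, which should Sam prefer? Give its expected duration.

Route B (78 hours)

Route A = 1/10 × 35 + 13/20 × 95 + 1/10 × 46 + 3/20 × 106 = 3.5 + 61.75 + 4.6 + 15.9 = 85.75
Route B = 1/8 × 78 + 1/4 × 84 + 1/8 × 106 + 1/4 × 51 + 1/4 × 85 = 9.75 + 21 + 13.25 + 12.75 + 21.25 = 78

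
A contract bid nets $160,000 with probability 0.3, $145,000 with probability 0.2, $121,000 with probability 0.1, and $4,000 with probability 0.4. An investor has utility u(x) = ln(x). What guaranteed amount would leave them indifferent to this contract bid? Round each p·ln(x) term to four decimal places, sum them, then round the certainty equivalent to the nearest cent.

E[u] = 0.3·ln(160000) + 0.2·ln(145000) + 0.1·ln(121000) + 0.4·ln(4000) = 3.5949 + 2.3769 + 1.1704 + 3.3176 = 10.4598
CE = e^10.4598 ≈ 34884.57

$34,884.57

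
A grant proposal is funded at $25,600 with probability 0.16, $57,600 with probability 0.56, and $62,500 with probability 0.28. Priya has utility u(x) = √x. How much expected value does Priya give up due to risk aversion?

$952

E[u] = 0.16·√25600 + 0.56·√57600 + 0.28·√62500 = 0.16·160 + 0.56·240 + 0.28·250 = 230
CE = (230)² = 52900
Risk premium = EV − CE = 53852 − 52900 = 952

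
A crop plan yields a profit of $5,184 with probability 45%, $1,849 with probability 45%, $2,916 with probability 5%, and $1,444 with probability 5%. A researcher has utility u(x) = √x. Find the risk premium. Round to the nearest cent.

$207.53

E[u] = 0.45·√5184 + 0.45·√1849 + 0.05·√2916 + 0.05·√1444 = 0.45·72 + 0.45·43 + 0.05·54 + 0.05·38 = 56.35
CE = (56.35)² = 3175.3225
Risk premium = EV − CE = 3382.85 − 3175.3225 = 207.5275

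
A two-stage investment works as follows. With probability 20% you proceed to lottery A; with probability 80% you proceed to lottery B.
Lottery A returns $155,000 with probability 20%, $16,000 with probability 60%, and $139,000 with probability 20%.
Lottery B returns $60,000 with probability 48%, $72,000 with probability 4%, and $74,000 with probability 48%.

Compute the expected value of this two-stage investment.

$67,440

EV(A) = 0.2 × 155000 + 0.6 × 16000 + 0.2 × 139000 = 31000 + 9600 + 27800 = 68400
EV(B) = 0.48 × 60000 + 0.04 × 72000 + 0.48 × 74000 = 28800 + 2880 + 35520 = 67200
Overall = 0.2 × 68400 + 0.8 × 67200 = 13680 + 53760 = 67440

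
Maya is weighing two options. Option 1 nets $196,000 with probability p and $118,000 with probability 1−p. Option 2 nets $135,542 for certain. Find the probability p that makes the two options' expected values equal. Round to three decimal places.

p·196000 + (1−p)·118000 = 135542
78000p + 118000 = 135542
p = (135542 − 118000) / 78000

p = 0.225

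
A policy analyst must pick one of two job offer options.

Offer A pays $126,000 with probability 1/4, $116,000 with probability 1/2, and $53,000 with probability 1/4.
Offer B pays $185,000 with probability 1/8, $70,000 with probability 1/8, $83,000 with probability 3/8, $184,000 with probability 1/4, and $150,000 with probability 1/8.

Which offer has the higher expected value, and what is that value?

Offer A = 1/4 × 126000 + 1/2 × 116000 + 1/4 × 53000 = 31500 + 58000 + 13250 = 102750
Offer B = 1/8 × 185000 + 1/8 × 70000 + 3/8 × 83000 + 1/4 × 184000 + 1/8 × 150000 = 23125 + 8750 + 31125 + 46000 + 18750 = 127750

Offer B ($127,750)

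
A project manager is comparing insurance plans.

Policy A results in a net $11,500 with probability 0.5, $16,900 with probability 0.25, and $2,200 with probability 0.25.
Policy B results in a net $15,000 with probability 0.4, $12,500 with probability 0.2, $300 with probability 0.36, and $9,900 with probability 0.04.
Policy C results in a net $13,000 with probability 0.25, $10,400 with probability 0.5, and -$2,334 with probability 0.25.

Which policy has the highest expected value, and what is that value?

Policy A ($10,525)

Policy A = 0.5 × 11500 + 0.25 × 16900 + 0.25 × 2200 = 5750 + 4225 + 550 = 10525
Policy B = 0.4 × 15000 + 0.2 × 12500 + 0.36 × 300 + 0.04 × 9900 = 6000 + 2500 + 108 + 396 = 9004
Policy C = 0.25 × 13000 + 0.5 × 10400 + 0.25 × (-2334) = 3250 + 5200 − 583.5 = 7866.5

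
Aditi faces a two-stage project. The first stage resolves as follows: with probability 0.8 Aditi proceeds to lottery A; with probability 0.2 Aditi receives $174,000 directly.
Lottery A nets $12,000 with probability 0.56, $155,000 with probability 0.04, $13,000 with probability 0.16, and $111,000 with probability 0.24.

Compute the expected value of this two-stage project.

EV(A) = 0.56 × 12000 + 0.04 × 155000 + 0.16 × 13000 + 0.24 × 111000 = 6720 + 6200 + 2080 + 26640 = 41640
Branch B: 174000 (certain)
Overall = 0.8 × 41640 + 0.2 × 174000 = 33312 + 34800 = 68112

$68,112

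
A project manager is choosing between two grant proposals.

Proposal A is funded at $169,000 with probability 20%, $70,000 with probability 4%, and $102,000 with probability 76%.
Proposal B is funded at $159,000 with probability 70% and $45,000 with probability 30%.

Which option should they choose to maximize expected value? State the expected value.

Proposal B ($124,800)

Proposal A = 0.2 × 169000 + 0.04 × 70000 + 0.76 × 102000 = 33800 + 2800 + 77520 = 114120
Proposal B = 0.7 × 159000 + 0.3 × 45000 = 111300 + 13500 = 124800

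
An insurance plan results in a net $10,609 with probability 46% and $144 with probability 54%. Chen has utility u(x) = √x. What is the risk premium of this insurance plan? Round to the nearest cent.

$2,057.00

E[u] = 0.46·√10609 + 0.54·√144 = 0.46·103 + 0.54·12 = 53.86
CE = (53.86)² = 2900.8996
Risk premium = EV − CE = 4957.9 − 2900.8996 = 2057.0004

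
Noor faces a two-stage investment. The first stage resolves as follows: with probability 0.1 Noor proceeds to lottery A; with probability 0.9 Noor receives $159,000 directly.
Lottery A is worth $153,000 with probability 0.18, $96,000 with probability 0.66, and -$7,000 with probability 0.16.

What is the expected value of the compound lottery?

$152,078

EV(A) = 0.18 × 153000 + 0.66 × 96000 + 0.16 × (-7000) = 27540 + 63360 − 1120 = 89780
Branch B: 159000 (certain)
Overall = 0.1 × 89780 + 0.9 × 159000 = 8978 + 143100 = 152078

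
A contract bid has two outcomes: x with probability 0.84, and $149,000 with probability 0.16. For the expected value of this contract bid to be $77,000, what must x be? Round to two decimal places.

0.84·x + 0.16·149000 = 77000
0.84·x = 77000 − 23840 = 53160
x = 53160 / 0.84 = 63285.7143

x = $63,285.71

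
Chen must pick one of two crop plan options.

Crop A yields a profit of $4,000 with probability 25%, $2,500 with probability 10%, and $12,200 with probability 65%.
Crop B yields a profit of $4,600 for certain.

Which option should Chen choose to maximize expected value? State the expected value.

Crop A ($9,180)

Crop A = 0.25 × 4000 + 0.1 × 2500 + 0.65 × 12200 = 1000 + 250 + 7930 = 9180
Crop B: 4600 (certain)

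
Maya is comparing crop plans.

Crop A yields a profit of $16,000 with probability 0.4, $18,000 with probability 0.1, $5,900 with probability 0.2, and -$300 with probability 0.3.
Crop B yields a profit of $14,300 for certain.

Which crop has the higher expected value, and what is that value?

Crop A = 0.4 × 16000 + 0.1 × 18000 + 0.2 × 5900 + 0.3 × (-300) = 6400 + 1800 + 1180 − 90 = 9290
Crop B: 14300 (certain)

Crop B ($14,300)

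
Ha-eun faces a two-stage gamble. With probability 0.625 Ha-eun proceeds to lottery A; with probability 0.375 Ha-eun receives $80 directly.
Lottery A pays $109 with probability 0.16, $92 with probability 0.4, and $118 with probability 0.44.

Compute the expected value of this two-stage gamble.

EV(A) = 0.16 × 109 + 0.4 × 92 + 0.44 × 118 = 17.44 + 36.8 + 51.92 = 106.16
Branch B: 80 (certain)
Overall = 0.625 × 106.16 + 0.375 × 80 = 66.35 + 30 = 96.35

$96.35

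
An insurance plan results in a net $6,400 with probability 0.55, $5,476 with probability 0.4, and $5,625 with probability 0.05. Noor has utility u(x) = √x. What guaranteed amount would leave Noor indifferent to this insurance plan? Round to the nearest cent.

E[u] = 0.55·√6400 + 0.4·√5476 + 0.05·√5625 = 0.55·80 + 0.4·74 + 0.05·75 = 77.35
CE = (77.35)² = 5983.0225

$5,983.02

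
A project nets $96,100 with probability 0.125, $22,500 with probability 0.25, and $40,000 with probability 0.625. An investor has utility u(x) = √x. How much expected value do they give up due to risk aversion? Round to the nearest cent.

E[u] = 0.125·√96100 + 0.25·√22500 + 0.625·√40000 = 0.125·310 + 0.25·150 + 0.625·200 = 201.25
CE = (201.25)² = 40501.5625
Risk premium = EV − CE = 42637.5 − 40501.5625 = 2135.9375

$2,135.94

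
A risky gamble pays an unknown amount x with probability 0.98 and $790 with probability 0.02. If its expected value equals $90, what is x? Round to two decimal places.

0.98·x + 0.02·790 = 90
0.98·x = 90 − 15.8 = 74.2
x = 74.2 / 0.98 = 75.7143

x = $75.71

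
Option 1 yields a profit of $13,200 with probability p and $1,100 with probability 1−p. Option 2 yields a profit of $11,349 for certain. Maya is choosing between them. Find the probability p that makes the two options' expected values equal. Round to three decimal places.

p·13200 + (1−p)·1100 = 11349
12100p + 1100 = 11349
p = (11349 − 1100) / 12100

p = 0.847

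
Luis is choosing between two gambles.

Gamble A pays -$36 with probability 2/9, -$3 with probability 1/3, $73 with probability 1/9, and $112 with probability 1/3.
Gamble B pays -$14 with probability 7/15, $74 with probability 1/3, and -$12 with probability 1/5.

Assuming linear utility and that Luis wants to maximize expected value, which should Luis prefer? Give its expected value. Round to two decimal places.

Gamble A = 2/9 × (-36) + 1/3 × (-3) + 1/9 × 73 + 1/3 × 112 = -8 − 1 + 8.1111 + 37.3333 = 36.4444
Gamble B = 7/15 × (-14) + 1/3 × 74 + 1/5 × (-12) = -6.5333 + 24.6667 − 2.4 = 15.7333

Gamble A ($36.44)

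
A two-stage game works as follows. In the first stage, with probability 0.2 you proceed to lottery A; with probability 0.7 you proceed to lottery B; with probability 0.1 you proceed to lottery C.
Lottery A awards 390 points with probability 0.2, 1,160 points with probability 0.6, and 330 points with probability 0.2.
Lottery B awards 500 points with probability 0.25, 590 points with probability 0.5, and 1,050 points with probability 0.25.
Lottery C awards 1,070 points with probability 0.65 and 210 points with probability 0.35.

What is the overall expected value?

EV(A) = 0.2 × 390 + 0.6 × 1160 + 0.2 × 330 = 78 + 696 + 66 = 840
EV(B) = 0.25 × 500 + 0.5 × 590 + 0.25 × 1050 = 125 + 295 + 262.5 = 682.5
EV(C) = 0.65 × 1070 + 0.35 × 210 = 695.5 + 73.5 = 769
Overall = 0.2 × 840 + 0.7 × 682.5 + 0.1 × 769 = 168 + 477.75 + 76.9 = 722.65

722.65 points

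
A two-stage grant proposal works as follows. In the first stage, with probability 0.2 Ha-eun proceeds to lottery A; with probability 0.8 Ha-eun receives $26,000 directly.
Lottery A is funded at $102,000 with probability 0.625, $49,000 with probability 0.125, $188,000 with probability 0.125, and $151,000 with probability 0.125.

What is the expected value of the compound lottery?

$43,250

EV(A) = 0.625 × 102000 + 0.125 × 49000 + 0.125 × 188000 + 0.125 × 151000 = 63750 + 6125 + 23500 + 18875 = 112250
Branch B: 26000 (certain)
Overall = 0.2 × 112250 + 0.8 × 26000 = 22450 + 20800 = 43250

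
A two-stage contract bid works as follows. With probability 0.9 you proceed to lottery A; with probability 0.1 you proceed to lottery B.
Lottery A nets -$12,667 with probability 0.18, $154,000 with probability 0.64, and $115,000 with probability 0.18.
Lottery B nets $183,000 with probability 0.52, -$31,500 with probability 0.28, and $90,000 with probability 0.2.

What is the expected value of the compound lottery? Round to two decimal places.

EV(A) = 0.18 × (-12667) + 0.64 × 154000 + 0.18 × 115000 = -2280.06 + 98560 + 20700 = 116979.94
EV(B) = 0.52 × 183000 + 0.28 × (-31500) + 0.2 × 90000 = 95160 − 8820 + 18000 = 104340
Overall = 0.9 × 116979.94 + 0.1 × 104340 = 105281.946 + 10434 = 115715.946

$115,715.95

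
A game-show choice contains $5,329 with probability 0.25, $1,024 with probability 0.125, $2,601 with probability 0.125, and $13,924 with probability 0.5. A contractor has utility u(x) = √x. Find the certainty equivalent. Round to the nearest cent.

$7,678.14

E[u] = 0.25·√5329 + 0.125·√1024 + 0.125·√2601 + 0.5·√13924 = 0.25·73 + 0.125·32 + 0.125·51 + 0.5·118 = 87.625
CE = (87.625)² = 7678.140625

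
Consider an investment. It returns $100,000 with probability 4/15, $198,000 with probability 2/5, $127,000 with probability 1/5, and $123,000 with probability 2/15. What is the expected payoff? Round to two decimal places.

EV = 4/15 × 100000 + 2/5 × 198000 + 1/5 × 127000 + 2/15 × 123000 = 26666.6667 + 79200 + 25400 + 16400 = 147666.6667

$147,666.67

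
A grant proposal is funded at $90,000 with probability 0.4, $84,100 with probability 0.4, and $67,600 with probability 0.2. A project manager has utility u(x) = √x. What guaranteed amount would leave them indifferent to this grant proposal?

E[u] = 0.4·√90000 + 0.4·√84100 + 0.2·√67600 = 0.4·300 + 0.4·290 + 0.2·260 = 288
CE = (288)² = 82944

$82,944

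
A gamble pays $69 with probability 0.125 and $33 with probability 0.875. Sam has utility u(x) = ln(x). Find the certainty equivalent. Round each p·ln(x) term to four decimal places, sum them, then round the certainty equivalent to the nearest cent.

$36.19

E[u] = 0.125·ln(69) + 0.875·ln(33) = 0.5293 + 3.0594 = 3.5887
CE = e^3.5887 ≈ 36.19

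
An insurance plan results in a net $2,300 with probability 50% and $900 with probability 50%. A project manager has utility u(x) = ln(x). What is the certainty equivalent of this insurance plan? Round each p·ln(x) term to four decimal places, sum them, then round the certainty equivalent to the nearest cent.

$1,438.71

E[u] = 0.5·ln(2300) + 0.5·ln(900) = 3.8703 + 3.4012 = 7.2715
CE = e^7.2715 ≈ 1438.71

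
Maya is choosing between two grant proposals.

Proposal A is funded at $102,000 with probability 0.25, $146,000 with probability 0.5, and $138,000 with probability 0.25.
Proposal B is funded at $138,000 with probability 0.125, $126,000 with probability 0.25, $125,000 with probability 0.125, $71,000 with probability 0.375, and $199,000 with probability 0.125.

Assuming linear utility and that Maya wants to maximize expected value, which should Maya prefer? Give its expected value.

Proposal A ($133,000)

Proposal A = 0.25 × 102000 + 0.5 × 146000 + 0.25 × 138000 = 25500 + 73000 + 34500 = 133000
Proposal B = 0.125 × 138000 + 0.25 × 126000 + 0.125 × 125000 + 0.375 × 71000 + 0.125 × 199000 = 17250 + 31500 + 15625 + 26625 + 24875 = 115875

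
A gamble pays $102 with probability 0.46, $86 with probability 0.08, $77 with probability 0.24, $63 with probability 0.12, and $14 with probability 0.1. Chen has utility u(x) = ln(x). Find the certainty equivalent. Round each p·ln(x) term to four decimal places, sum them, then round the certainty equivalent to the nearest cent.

$72.78

E[u] = 0.46·ln(102) + 0.08·ln(86) + 0.24·ln(77) + 0.12·ln(63) + 0.1·ln(14) = 2.1275 + 0.3563 + 1.0425 + 0.4972 + 0.2639 = 4.2874
CE = e^4.2874 ≈ 72.78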